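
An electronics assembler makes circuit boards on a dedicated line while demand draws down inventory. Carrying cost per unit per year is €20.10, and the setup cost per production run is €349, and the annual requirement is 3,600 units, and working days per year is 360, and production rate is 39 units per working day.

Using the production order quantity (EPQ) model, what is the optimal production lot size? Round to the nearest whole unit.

Daily demand d = 3,600/360 = 10.000; p = 39; 1 − d/p = 0.74359
EPQ = √(2DS / (H(1 − d/p)))
    = √(2 × 3,600 × 349 / (20.1 × 0.74359)) ≈ 410.03

410 units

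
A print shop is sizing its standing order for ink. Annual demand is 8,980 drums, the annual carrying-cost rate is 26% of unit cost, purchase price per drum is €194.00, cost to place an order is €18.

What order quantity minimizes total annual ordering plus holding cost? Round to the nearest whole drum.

Holding cost per drum per year: H = 26% × €194 = €50.4400
EOQ = √(2DS/H) = √(2 × 8,980 × 18 / 50.44)
    = √(6,409.20) ≈ 80.06

80 drums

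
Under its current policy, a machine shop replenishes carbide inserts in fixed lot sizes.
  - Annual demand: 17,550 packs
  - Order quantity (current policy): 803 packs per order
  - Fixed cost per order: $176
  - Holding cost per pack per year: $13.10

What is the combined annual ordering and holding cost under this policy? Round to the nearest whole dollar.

Annual ordering cost = (D/Q)·S = (17,550/803) × 176 = $3,846.58
Annual holding cost  = (Q/2)·H = (803/2) × 13.1 = $5,259.65
Total = $3,846.58 + $5,259.65 = $9,106.23

$9,106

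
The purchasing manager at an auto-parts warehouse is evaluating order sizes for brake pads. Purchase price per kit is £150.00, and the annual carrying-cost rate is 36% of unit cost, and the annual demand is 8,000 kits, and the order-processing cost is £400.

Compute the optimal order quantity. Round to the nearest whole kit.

344 kits

Carrying cost H = £150 × 36% = £54.0000/kit/yr
Q* = √(2·D·S / H) = √(2·8,000·400 / 54) = √118,518.5 ≈ 344.27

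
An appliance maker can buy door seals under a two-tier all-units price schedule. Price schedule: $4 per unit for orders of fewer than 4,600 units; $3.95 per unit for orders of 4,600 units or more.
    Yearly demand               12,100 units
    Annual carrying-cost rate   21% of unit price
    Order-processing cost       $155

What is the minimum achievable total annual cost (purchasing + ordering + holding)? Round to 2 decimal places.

H₁ = 21%×$4 = $0.8400;  H₂ = 21%×$3.95 = $0.8295
EOQ₁ = √(2×12,100×155/0.8400) = 2,113.17  (< 4,600, feasible at tier 1)
EOQ₂ = √(2×12,100×155/0.8295) = 2,126.50  (< 4,600 → use Q = 4,600 at tier-2 price)
TC(tier 1 (EOQ₁), Q≈2,113.2) = $50,175.06
TC(tier 2, Q≈4,600.0) = $50,110.57
Minimum at tier 2: $50,110.57

$50,110.57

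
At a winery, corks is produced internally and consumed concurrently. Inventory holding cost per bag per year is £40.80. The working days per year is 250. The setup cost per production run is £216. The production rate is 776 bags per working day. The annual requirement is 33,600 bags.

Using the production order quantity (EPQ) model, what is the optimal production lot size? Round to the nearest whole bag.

Daily demand d = 33,600/250 = 134.400; p = 776; 1 − d/p = 0.82680
EPQ = √(2DS / (H(1 − d/p)))
    = √(2 × 33,600 × 216 / (40.8 × 0.82680)) ≈ 655.96

656 bags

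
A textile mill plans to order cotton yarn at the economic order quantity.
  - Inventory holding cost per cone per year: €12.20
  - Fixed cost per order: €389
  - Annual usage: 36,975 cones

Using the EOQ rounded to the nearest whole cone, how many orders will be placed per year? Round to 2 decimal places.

Optimal lot size Q* = (2 × 36,975 × €389 / €12.2)^½ ≈ 1,535.55 → Q = 1,536
Orders per year = D/Q = 36,975 / 1,536 = 24.072

24.07 orders per year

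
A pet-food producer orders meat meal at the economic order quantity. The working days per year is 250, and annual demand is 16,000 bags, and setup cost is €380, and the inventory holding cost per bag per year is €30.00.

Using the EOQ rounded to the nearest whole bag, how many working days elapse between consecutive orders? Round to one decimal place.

10.0 days

Optimal lot size Q* = (2 × 16,000 × €380 / €30)^½ ≈ 636.66 → Q = 637 bags
T = Q/D × 250 days = 637/16,000 × 250 = 9.953 days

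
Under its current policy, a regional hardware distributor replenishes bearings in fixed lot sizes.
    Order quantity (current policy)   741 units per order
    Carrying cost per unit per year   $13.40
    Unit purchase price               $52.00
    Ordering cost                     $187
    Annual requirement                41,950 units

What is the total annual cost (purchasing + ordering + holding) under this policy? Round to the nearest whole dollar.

Ordering: D/Q × S = 41,950/741 × $187 = $10,586.57
Holding:  Q/2 × H = 741/2 × $13.4 = $4,964.70
Purchase cost = D·C = 41,950 × 52 = $2,181,400.00
Total = $10,586.57 + $4,964.70 + $2,181,400.00 = $2,196,951.27

$2,196,951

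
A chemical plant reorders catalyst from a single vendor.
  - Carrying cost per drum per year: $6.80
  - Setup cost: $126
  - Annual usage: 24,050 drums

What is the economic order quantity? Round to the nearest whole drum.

944 drums

Q* = √(2·D·S / H) = √(2·24,050·126 / 6.8) = √891,264.7 ≈ 944.07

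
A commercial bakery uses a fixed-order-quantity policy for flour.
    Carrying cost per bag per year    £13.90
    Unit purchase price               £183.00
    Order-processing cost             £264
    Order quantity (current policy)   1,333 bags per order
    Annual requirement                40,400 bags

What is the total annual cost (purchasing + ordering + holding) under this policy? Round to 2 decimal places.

£7,410,465.55

Ordering: D/Q × S = 40,400/1,333 × £264 = £8,001.20
Holding:  Q/2 × H = 1,333/2 × £13.9 = £9,264.35
Purchase cost = D·C = 40,400 × 183 = £7,393,200.00
Total = £8,001.20 + £9,264.35 + £7,393,200.00 = £7,410,465.55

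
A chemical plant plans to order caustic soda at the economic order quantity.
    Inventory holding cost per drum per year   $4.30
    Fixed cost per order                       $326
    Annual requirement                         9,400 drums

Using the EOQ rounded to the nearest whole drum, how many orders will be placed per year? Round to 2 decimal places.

7.87 orders per year

Optimal lot size Q* = (2 × 9,400 × $326 / $4.3)^½ ≈ 1,193.86 → Q = 1,194
Orders per year = D/Q = 9,400 / 1,194 = 7.873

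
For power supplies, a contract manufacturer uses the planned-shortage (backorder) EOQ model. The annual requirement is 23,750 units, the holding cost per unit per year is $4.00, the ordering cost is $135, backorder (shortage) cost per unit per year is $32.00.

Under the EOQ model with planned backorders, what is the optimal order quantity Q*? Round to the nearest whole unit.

Q* = √(2DS/H) · √((H + b)/b)
   = √(2 × 23,750 × 135 / 4) · √((4 + 32) / 32)
   = 1,266.146 × 1.0607 ≈ 1,342.95

1,343 units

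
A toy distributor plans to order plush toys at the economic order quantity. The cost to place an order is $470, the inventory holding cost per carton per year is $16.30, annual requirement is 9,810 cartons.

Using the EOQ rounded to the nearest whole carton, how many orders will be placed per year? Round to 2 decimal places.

13.05 orders per year

Optimal lot size Q* = (2 × 9,810 × $470 / $16.3)^½ ≈ 752.15 → Q = 752
N = D/Q = 9,810/752 ≈ 13.045 orders/yr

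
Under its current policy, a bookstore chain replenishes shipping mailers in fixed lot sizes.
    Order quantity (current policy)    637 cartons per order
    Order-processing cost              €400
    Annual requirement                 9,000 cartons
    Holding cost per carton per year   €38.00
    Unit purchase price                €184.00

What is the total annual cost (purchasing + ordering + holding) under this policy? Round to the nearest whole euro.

Ordering: D/Q × S = 9,000/637 × €400 = €5,651.49
Holding:  Q/2 × H = 637/2 × €38 = €12,103.00
Purchase cost = D·C = 9,000 × 184 = €1,656,000.00
Total = €5,651.49 + €12,103.00 + €1,656,000.00 = €1,673,754.49

€1,673,754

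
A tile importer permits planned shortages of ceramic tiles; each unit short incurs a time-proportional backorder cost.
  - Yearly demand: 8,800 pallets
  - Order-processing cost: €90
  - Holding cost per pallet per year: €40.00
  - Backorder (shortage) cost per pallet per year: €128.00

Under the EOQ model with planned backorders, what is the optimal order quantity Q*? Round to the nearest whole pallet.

228 pallets

Q* = √(2DS/H) · √((H + b)/b)
   = √(2 × 8,800 × 90 / 40) · √((40 + 128) / 128)
   = 198.997 × 1.1456 ≈ 227.98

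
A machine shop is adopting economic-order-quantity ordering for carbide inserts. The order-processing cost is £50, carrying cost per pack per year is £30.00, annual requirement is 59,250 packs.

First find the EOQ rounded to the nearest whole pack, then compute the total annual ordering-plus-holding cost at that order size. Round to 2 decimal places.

£13,332.30

2DS/H = 2·59,250·50/30 = 197,500.00
EOQ = √197,500.00 ≈ 444.41 → Q = 444 packs
Ordering: D/Q × S = 59,250/444 × £50 = £6,672.30
Holding:  Q/2 × H = 444/2 × £30 = £6,660.00
Total = £6,672.30 + £6,660.00 = £13,332.30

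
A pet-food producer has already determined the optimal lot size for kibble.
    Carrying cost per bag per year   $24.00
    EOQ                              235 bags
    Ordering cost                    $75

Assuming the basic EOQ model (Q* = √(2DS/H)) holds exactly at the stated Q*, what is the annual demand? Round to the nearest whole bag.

From Q* = √(2DS/H) ⇒ Q*² = 2DS/H.
D = Q²H / (2S) = 235² × 24 / (2 × 75) = 8,836.00

8,836 bags per year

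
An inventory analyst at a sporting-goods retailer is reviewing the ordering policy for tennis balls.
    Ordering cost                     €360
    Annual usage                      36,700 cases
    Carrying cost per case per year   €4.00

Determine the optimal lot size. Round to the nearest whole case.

EOQ = √(2DS/H) = √(2 × 36,700 × 360 / 4)
    = √(6,606,000.00) ≈ 2,570.21

2,570 cases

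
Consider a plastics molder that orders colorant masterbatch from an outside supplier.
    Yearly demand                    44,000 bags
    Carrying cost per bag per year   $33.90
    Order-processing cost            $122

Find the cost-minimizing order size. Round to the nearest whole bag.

563 bags

Optimal lot size Q* = (2 × 44,000 × $122 / $33.9)^½ ≈ 562.76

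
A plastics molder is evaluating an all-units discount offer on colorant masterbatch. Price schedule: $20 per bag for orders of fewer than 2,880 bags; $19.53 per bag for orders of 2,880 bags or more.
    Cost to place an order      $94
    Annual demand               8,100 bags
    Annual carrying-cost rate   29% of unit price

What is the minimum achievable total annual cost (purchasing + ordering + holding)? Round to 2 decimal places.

H₁ = 29%×$20 = $5.8000;  H₂ = 29%×$19.53 = $5.6637
EOQ₁ = √(2×8,100×94/5.8000) = 512.40  (< 2,880, feasible at tier 1)
EOQ₂ = √(2×8,100×94/5.6637) = 518.53  (< 2,880 → use Q = 2,880 at tier-2 price)
TC(tier 1 (EOQ₁), Q≈512.4) = $164,971.91
TC(tier 2, Q≈2,880.0) = $166,613.10
Minimum at tier 1 (EOQ₁): $164,971.91

$164,971.91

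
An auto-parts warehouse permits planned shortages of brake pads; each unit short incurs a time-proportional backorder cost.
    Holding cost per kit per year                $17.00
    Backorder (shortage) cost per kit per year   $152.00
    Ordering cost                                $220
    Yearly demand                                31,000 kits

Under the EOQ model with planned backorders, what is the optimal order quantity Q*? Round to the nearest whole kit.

Basic EOQ = √(2·31,000·220/17) = 895.742
Backorder adjustment √((H+b)/b) = √((17+152)/152) = 1.0544
Q* = 895.742 × 1.0544 ≈ 944.51

945 kits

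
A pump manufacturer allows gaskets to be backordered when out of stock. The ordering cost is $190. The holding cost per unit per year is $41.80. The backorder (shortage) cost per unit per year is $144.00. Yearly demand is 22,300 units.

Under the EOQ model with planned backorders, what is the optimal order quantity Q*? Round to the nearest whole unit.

Basic EOQ = √(2·22,300·190/41.8) = 450.252
Backorder adjustment √((H+b)/b) = √((41.8+144)/144) = 1.1359
Q* = 450.252 × 1.1359 ≈ 511.44

511 units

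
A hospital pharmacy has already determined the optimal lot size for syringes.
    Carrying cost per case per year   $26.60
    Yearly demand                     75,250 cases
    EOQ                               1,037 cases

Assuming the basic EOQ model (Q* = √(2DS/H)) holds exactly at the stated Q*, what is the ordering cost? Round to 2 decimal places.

EOQ relation: Q² = 2DS/H, so rearrange for the unknown.
S = Q²H / (2D) = 1,037² × 26.6 / (2 × 75,250) = 190.0652

$190.07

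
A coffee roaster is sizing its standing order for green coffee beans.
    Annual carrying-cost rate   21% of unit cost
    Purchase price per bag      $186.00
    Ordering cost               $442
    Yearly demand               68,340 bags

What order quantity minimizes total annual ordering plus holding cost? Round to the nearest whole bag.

Carrying cost H = $186 × 21% = $39.0600/bag/yr
EOQ = √(2DS/H) = √(2 × 68,340 × 442 / 39.06)
    = √(1,546,660.52) ≈ 1,243.65

1,244 bags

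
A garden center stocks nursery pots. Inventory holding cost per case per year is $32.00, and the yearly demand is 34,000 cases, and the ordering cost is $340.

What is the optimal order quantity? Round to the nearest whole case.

EOQ = √(2DS/H) = √(2 × 34,000 × 340 / 32)
    = √(722,500.00) ≈ 850.00

850 cases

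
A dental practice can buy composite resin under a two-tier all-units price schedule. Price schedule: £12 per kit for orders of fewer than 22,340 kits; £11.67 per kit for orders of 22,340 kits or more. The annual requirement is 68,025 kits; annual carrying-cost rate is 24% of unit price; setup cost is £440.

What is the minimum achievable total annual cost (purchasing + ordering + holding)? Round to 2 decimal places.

H₁ = 24%×£12 = £2.8800;  H₂ = 24%×£11.67 = £2.8008
EOQ₁ = √(2×68,025×440/2.8800) = 4,559.10  (< 22,340, feasible at tier 1)
EOQ₂ = √(2×68,025×440/2.8008) = 4,623.11  (< 22,340 → use Q = 22,340 at tier-2 price)
TC(tier 1 (EOQ₁), Q≈4,559.1) = £829,430.22
TC(tier 2, Q≈22,340.0) = £826,476.48
Minimum at tier 2: £826,476.48

£826,476.48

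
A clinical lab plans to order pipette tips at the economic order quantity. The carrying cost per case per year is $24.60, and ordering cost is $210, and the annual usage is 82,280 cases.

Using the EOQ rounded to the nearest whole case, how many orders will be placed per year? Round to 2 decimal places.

69.43 orders per year

Optimal lot size Q* = (2 × 82,280 × $210 / $24.6)^½ ≈ 1,185.23 → Q = 1,185
N = D/Q = 82,280/1,185 ≈ 69.435 orders/yr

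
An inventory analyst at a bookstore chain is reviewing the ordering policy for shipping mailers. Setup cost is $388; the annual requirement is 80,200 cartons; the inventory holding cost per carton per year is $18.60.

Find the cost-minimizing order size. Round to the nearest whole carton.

EOQ = √(2DS/H) = √(2 × 80,200 × 388 / 18.6)
    = √(3,345,978.49) ≈ 1,829.20

1,829 cartons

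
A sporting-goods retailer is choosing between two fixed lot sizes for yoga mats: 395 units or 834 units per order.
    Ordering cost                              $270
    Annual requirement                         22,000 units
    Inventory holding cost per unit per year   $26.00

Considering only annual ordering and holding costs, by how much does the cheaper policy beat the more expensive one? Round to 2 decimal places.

$2,208.67

For each Q, cost = (D/Q)·S + (Q/2)·H.
TC(395) = (22,000/395)×270 + (395/2)×26 = $20,172.97
TC(834) = (22,000/834)×270 + (834/2)×26 = $17,964.30
|ΔTC| = |$20,172.97 − $17,964.30| = $2,208.67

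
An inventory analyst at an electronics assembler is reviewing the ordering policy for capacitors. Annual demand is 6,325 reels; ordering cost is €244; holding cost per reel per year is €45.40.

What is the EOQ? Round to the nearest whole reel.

Optimal lot size Q* = (2 × 6,325 × €244 / €45.4)^½ ≈ 260.74

261 reels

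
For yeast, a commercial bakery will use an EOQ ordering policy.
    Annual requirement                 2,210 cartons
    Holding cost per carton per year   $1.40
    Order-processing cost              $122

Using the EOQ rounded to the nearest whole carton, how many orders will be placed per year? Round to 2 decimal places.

Optimal lot size Q* = (2 × 2,210 × $122 / $1.4)^½ ≈ 620.62 → Q = 621
N = D/Q = 2,210/621 ≈ 3.559 orders/yr

3.56 orders per year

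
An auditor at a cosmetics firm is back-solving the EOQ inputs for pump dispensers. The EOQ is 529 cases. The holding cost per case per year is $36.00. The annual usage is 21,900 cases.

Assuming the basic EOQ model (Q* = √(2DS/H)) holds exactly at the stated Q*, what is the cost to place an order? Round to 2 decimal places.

$230.01

From Q* = √(2DS/H) ⇒ Q*² = 2DS/H.
S = Q²H / (2D) = 529² × 36 / (2 × 21,900) = 230.0063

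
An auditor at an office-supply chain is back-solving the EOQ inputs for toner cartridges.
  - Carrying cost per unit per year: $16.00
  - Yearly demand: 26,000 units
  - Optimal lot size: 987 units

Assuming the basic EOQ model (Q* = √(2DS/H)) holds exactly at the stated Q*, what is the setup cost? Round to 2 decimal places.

$299.74

EOQ relation: Q² = 2DS/H, so rearrange for the unknown.
S = Q²H / (2D) = 987² × 16 / (2 × 26,000) = 299.7443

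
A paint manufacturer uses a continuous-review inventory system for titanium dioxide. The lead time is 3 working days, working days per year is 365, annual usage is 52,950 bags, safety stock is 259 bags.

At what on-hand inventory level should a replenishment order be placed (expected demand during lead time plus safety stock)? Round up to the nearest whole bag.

695 bags

Daily demand d = 52,950 / 365 = 145.068 bags/day
Demand during lead time = 145.068 × 3 = 435.21
Reorder point = 435.21 + 259 = 694.21 → round up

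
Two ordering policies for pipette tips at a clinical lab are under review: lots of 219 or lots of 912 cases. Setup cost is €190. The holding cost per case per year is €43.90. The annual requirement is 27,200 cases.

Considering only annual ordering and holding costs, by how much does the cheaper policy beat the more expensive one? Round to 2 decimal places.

€2,720.16

TC(Q) = (D/Q)S + (Q/2)H
TC(219) = (27,200/219)×190 + (219/2)×43.9 = €28,405.22
TC(912) = (27,200/912)×190 + (912/2)×43.9 = €25,685.07
Cheaper: Q = 912.  Difference = €2,720.16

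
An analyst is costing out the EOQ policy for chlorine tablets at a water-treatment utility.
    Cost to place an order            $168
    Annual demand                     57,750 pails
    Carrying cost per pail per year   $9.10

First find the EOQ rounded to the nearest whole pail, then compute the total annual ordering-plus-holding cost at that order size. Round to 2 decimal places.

$13,288.21

2DS/H = 2·57,750·168/9.1 = 2,132,307.69
EOQ = √2,132,307.69 ≈ 1,460.24 → Q = 1,460 pails
Annual ordering cost = (D/Q)·S = (57,750/1,460) × 168 = $6,645.21
Annual holding cost  = (Q/2)·H = (1,460/2) × 9.1 = $6,643.00
Total = $6,645.21 + $6,643.00 = $13,288.21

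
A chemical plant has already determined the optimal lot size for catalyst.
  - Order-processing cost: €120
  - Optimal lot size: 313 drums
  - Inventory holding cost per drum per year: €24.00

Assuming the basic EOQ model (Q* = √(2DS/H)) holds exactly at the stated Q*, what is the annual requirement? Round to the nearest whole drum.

9,797 drums per year

Since Q* = (2DS/H)^½, squaring gives Q*²·H = 2DS.
D = Q²H / (2S) = 313² × 24 / (2 × 120) = 9,796.90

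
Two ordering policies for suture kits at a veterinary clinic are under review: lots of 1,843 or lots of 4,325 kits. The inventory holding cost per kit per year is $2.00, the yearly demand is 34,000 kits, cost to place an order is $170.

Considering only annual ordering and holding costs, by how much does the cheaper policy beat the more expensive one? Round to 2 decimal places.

$682.23

For each Q, cost = (D/Q)·S + (Q/2)·H.
TC(1,843) = (34,000/1,843)×170 + (1,843/2)×2 = $4,979.19
TC(4,325) = (34,000/4,325)×170 + (4,325/2)×2 = $5,661.42
Lots of 1,843 are cheaper by $682.23.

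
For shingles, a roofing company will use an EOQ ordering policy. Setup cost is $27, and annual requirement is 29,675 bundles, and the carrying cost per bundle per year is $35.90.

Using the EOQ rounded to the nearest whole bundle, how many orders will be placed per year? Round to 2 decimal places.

140.64 orders per year

EOQ = √(2DS/H) = √(2 × 29,675 × 27 / 35.9)
    = √(44,636.49) ≈ 211.27 → Q = 211
N = D/Q = 29,675/211 ≈ 140.640 orders/yr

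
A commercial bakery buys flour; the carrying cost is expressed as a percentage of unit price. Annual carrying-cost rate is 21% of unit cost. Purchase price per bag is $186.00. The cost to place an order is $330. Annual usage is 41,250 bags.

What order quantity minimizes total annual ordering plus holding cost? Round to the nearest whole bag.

Holding cost per bag per year: H = 21% × $186 = $39.0600
Optimal lot size Q* = (2 × 41,250 × $330 / $39.06)^½ ≈ 834.87

835 bags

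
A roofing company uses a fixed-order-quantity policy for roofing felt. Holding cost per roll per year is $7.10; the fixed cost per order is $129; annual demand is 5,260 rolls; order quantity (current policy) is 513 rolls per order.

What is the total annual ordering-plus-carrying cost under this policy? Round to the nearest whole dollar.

$3,144

Orders/yr = 5,260/513 = 10.253; ordering cost = 10.253 × $129 = $1,322.69
Average inventory = 513/2 = 256.5; holding cost = 256.5 × $7.1 = $1,821.15
Total = $1,322.69 + $1,821.15 = $3,143.84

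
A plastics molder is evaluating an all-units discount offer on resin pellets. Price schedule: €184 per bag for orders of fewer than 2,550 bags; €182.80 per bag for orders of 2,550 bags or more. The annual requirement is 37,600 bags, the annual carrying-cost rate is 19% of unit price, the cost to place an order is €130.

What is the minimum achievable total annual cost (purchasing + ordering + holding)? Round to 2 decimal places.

H₁ = 19%×€184 = €34.9600;  H₂ = 19%×€182.80 = €34.7320
EOQ₁ = √(2×37,600×130/34.9600) = 528.80  (< 2,550, feasible at tier 1)
EOQ₂ = √(2×37,600×130/34.7320) = 530.54  (< 2,550 → use Q = 2,550 at tier-2 price)
TC(tier 1 (EOQ₁), Q≈528.8) = €6,936,886.99
TC(tier 2, Q≈2,550.0) = €6,919,480.16
Minimum at tier 2: €6,919,480.16

€6,919,480.16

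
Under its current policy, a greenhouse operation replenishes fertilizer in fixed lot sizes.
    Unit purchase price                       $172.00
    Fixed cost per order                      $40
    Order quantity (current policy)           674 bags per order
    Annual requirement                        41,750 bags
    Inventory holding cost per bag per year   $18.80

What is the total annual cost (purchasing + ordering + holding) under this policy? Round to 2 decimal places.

Annual ordering cost = (D/Q)·S = (41,750/674) × 40 = $2,477.74
Annual holding cost  = (Q/2)·H = (674/2) × 18.8 = $6,335.60
Purchase cost = D·C = 41,750 × 172 = $7,181,000.00
Total = $2,477.74 + $6,335.60 + $7,181,000.00 = $7,189,813.34

$7,189,813.34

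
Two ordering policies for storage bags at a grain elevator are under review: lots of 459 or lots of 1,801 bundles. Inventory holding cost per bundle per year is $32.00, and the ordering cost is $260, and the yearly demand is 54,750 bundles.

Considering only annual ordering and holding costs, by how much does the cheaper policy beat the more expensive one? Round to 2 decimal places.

For each Q, cost = (D/Q)·S + (Q/2)·H.
TC(459) = (54,750/459)×260 + (459/2)×32 = $38,357.07
TC(1,801) = (54,750/1,801)×260 + (1,801/2)×32 = $36,719.94
Lots of 1,801 are cheaper by $1,637.13.

$1,637.13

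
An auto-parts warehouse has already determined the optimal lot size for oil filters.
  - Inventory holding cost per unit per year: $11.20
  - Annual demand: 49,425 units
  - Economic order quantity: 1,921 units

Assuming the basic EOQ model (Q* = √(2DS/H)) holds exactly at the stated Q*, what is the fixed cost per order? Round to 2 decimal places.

$418.12

From Q* = √(2DS/H) ⇒ Q*² = 2DS/H.
S = Q²H / (2D) = 1,921² × 11.2 / (2 × 49,425) = 418.1153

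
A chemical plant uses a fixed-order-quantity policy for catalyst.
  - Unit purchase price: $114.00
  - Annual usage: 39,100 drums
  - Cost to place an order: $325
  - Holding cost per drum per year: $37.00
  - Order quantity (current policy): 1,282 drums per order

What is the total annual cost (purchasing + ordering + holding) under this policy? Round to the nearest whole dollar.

$4,491,029

Ordering: D/Q × S = 39,100/1,282 × $325 = $9,912.25
Holding:  Q/2 × H = 1,282/2 × $37 = $23,717.00
Purchase cost = D·C = 39,100 × 114 = $4,457,400.00
Total = $9,912.25 + $23,717.00 + $4,457,400.00 = $4,491,029.25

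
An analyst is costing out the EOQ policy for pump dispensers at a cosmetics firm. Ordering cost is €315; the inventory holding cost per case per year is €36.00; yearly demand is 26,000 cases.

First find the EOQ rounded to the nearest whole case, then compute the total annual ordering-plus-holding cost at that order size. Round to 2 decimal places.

Optimal lot size Q* = (2 × 26,000 × €315 / €36)^½ ≈ 674.54 → Q = 675 cases
Orders/yr = 26,000/675 = 38.519; ordering cost = 38.519 × €315 = €12,133.33
Average inventory = 675/2 = 337.5; holding cost = 337.5 × €36 = €12,150.00
Total = €12,133.33 + €12,150.00 = €24,283.33

€24,283.33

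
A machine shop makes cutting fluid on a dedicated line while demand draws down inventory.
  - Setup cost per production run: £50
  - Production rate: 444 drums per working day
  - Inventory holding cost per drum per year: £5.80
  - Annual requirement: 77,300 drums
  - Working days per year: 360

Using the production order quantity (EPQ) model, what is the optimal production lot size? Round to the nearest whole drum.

Daily demand d = 77,300/360 = 214.722; p = 444; 1 − d/p = 0.51639
EPQ = √(2DS / (H(1 − d/p)))
    = √(2 × 77,300 × 50 / (5.8 × 0.51639)) ≈ 1,606.52

1,607 drums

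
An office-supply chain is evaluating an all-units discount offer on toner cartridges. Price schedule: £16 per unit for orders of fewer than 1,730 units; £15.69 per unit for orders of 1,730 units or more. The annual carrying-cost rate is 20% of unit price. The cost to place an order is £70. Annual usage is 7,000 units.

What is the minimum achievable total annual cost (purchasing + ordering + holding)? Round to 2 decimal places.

H₁ = 20%×£16 = £3.2000;  H₂ = 20%×£15.69 = £3.1380
EOQ₁ = √(2×7,000×70/3.2000) = 553.40  (< 1,730, feasible at tier 1)
EOQ₂ = √(2×7,000×70/3.1380) = 558.84  (< 1,730 → use Q = 1,730 at tier-2 price)
TC(tier 1 (EOQ₁), Q≈553.4) = £113,770.88
TC(tier 2, Q≈1,730.0) = £112,827.61
Minimum at tier 2: £112,827.61

£112,827.61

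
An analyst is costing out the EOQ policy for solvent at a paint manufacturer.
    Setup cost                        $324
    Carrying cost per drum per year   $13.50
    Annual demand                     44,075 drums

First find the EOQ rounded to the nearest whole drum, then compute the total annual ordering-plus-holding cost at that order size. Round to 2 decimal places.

$19,635.89

Q* = √(2·D·S / H) = √(2·44,075·324 / 13.5) = √2,115,600.0 ≈ 1,454.51 → Q = 1,455 drums
Ordering: D/Q × S = 44,075/1,455 × $324 = $9,814.64
Holding:  Q/2 × H = 1,455/2 × $13.5 = $9,821.25
Total = $9,814.64 + $9,821.25 = $19,635.89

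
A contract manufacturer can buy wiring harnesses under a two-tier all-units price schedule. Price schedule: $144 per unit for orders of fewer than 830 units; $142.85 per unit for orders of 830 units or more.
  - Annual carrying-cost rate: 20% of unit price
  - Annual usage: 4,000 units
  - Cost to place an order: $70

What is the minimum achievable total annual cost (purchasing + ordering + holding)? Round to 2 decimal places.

H₁ = 20%×$144 = $28.8000;  H₂ = 20%×$142.85 = $28.5700
EOQ₁ = √(2×4,000×70/28.8000) = 139.44  (< 830, feasible at tier 1)
EOQ₂ = √(2×4,000×70/28.5700) = 140.00  (< 830 → use Q = 830 at tier-2 price)
TC(tier 1 (EOQ₁), Q≈139.4) = $580,015.97
TC(tier 2, Q≈830.0) = $583,593.90
Minimum at tier 1 (EOQ₁): $580,015.97

$580,015.97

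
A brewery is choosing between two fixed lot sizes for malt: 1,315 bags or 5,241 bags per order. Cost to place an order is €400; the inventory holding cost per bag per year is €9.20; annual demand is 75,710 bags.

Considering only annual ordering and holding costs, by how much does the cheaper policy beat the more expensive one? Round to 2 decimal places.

Annual cost at Q: ordering D·S/Q plus holding Q·H/2.
TC(1,315) = (75,710/1,315)×400 + (1,315/2)×9.2 = €29,078.66
TC(5,241) = (75,710/5,241)×400 + (5,241/2)×9.2 = €29,886.89
Lots of 1,315 are cheaper by €808.23.

€808.23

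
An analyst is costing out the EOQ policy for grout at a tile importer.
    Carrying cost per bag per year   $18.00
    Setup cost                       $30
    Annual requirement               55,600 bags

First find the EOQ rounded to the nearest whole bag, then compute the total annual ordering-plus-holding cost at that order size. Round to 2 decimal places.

$7,749.07

2DS/H = 2·55,600·30/18 = 185,333.33
EOQ = √185,333.33 ≈ 430.50 → Q = 431 bags
Orders/yr = 55,600/431 = 129.002; ordering cost = 129.002 × $30 = $3,870.07
Average inventory = 431/2 = 215.5; holding cost = 215.5 × $18 = $3,879.00
Total = $3,870.07 + $3,879.00 = $7,749.07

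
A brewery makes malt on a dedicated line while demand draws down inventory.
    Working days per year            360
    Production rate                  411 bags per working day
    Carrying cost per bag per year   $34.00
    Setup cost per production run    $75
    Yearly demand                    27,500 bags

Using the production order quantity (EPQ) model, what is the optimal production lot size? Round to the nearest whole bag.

386 bags

d = 27,500/360 = 76.3889 bags/day;  effective holding cost H(1 − d/p) = 34·(1 − 76.3889/411) = 27.68072
Q* = √(2DS / H_eff) = √(2·27,500·75 / 27.68072) ≈ 386.03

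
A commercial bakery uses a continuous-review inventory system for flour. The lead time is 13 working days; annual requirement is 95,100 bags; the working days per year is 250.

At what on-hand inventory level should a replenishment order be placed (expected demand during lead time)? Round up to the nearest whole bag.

4,946 bags

Daily demand d = 95,100 / 250 = 380.400 bags/day
Demand during lead time = 380.400 × 13 = 4,945.20
Reorder point = 4,945.20 → round up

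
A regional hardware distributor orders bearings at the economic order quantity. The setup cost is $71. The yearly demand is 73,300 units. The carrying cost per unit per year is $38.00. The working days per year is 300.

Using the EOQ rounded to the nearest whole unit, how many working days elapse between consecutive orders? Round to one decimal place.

Optimal lot size Q* = (2 × 73,300 × $71 / $38)^½ ≈ 523.36 → Q = 523 units
T = Q/D × 300 days = 523/73,300 × 300 = 2.141 days

2.1 days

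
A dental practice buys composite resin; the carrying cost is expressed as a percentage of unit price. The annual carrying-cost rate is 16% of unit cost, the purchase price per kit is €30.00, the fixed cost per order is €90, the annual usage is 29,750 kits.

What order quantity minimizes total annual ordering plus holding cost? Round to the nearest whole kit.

1,056 kits

Carrying cost H = €30 × 16% = €4.8000/kit/yr
2DS/H = 2·29,750·90/4.8 = 1,115,625.00
EOQ = √1,115,625.00 ≈ 1,056.23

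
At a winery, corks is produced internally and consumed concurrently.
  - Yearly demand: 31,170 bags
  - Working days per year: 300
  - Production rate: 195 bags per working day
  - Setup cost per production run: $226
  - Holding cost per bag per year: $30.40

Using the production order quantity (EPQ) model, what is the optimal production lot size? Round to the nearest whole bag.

996 bags

Daily demand d = 31,170/300 = 103.900; p = 195; 1 − d/p = 0.46718
EPQ = √(2DS / (H(1 − d/p)))
    = √(2 × 31,170 × 226 / (30.4 × 0.46718)) ≈ 996.00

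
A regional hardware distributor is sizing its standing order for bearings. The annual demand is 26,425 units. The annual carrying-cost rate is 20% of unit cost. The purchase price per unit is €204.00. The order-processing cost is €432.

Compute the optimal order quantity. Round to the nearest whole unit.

748 units

Carrying cost H = €204 × 20% = €40.8000/unit/yr
Q* = √(2·D·S / H) = √(2·26,425·432 / 40.8) = √559,588.2 ≈ 748.06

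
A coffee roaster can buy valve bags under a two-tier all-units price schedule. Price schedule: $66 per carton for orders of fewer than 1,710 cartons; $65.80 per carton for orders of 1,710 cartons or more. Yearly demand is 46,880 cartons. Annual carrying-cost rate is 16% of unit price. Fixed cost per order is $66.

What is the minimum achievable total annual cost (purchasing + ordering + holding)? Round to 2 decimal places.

H₁ = 16%×$66 = $10.5600;  H₂ = 16%×$65.80 = $10.5280
EOQ₁ = √(2×46,880×66/10.5600) = 765.51  (< 1,710, feasible at tier 1)
EOQ₂ = √(2×46,880×66/10.5280) = 766.67  (< 1,710 → use Q = 1,710 at tier-2 price)
TC(tier 1 (EOQ₁), Q≈765.5) = $3,102,163.75
TC(tier 2, Q≈1,710.0) = $3,095,514.84
Minimum at tier 2: $3,095,514.84

$3,095,514.84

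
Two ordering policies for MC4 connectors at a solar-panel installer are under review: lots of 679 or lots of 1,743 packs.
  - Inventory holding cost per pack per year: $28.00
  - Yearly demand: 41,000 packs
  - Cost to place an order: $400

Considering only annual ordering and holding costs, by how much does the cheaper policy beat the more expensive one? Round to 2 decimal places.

TC(Q) = (D/Q)S + (Q/2)H
TC(679) = (41,000/679)×400 + (679/2)×28 = $33,659.17
TC(1,743) = (41,000/1,743)×400 + (1,743/2)×28 = $33,811.06
Lots of 679 are cheaper by $151.90.

$151.90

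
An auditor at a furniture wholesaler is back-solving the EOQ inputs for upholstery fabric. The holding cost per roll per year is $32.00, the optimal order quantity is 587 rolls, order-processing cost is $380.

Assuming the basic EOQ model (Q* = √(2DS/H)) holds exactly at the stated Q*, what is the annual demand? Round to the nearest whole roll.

14,508 rolls per year

Since Q* = (2DS/H)^½, squaring gives Q*²·H = 2DS.
D = Q²H / (2S) = 587² × 32 / (2 × 380) = 14,508.17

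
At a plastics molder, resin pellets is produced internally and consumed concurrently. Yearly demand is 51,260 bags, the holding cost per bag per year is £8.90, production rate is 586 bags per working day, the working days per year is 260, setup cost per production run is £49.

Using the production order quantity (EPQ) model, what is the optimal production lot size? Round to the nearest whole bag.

922 bags

Daily demand d = 51,260/260 = 197.154; p = 586; 1 − d/p = 0.66356
EPQ = √(2DS / (H(1 − d/p)))
    = √(2 × 51,260 × 49 / (8.9 × 0.66356)) ≈ 922.29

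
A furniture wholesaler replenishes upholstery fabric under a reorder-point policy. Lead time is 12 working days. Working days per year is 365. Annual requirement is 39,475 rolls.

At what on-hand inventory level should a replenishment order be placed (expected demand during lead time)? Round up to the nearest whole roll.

Daily demand d = 39,475 / 365 = 108.151 rolls/day
Demand during lead time = 108.151 × 12 = 1,297.81
Reorder point = 1,297.81 → round up

1,298 rolls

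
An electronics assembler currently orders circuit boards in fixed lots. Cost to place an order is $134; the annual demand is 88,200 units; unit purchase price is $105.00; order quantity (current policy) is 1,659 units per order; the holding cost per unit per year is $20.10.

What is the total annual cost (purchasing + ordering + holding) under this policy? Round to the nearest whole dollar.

$9,284,797

Orders/yr = 88,200/1,659 = 53.165; ordering cost = 53.165 × $134 = $7,124.05
Average inventory = 1,659/2 = 829.5; holding cost = 829.5 × $20.1 = $16,672.95
Purchase cost = D·C = 88,200 × 105 = $9,261,000.00
Total = $7,124.05 + $16,672.95 + $9,261,000.00 = $9,284,797.00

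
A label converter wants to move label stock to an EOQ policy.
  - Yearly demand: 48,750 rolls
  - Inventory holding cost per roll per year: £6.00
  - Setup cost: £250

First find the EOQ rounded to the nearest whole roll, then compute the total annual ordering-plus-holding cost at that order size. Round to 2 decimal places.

£12,093.39

EOQ = √(2DS/H) = √(2 × 48,750 × 250 / 6)
    = √(4,062,500.00) ≈ 2,015.56 → Q = 2,016 rolls
Ordering: D/Q × S = 48,750/2,016 × £250 = £6,045.39
Holding:  Q/2 × H = 2,016/2 × £6 = £6,048.00
Total = £6,045.39 + £6,048.00 = £12,093.39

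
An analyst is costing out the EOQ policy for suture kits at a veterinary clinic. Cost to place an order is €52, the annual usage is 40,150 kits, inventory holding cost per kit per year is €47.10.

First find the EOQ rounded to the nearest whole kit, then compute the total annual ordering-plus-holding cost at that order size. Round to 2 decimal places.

€14,023.94

2DS/H = 2·40,150·52/47.1 = 88,653.93
EOQ = √88,653.93 ≈ 297.75 → Q = 298 kits
Annual ordering cost = (D/Q)·S = (40,150/298) × 52 = €7,006.04
Annual holding cost  = (Q/2)·H = (298/2) × 47.1 = €7,017.90
Total = €7,006.04 + €7,017.90 = €14,023.94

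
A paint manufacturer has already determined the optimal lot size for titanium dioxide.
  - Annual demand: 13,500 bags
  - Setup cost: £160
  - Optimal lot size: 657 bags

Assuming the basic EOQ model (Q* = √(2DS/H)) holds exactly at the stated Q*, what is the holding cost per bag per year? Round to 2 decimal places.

EOQ relation: Q² = 2DS/H, so rearrange for the unknown.
H = 2DS / Q² = 2 × 13,500 × 160 / 657² = 10.0081

£10.01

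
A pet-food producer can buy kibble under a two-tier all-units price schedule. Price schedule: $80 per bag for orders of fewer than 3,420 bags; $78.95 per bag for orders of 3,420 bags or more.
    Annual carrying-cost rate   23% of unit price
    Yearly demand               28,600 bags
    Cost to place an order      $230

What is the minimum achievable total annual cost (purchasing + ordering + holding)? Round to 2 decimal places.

$2,290,944.43

H₁ = 23%×$80 = $18.4000;  H₂ = 23%×$78.95 = $18.1585
EOQ₁ = √(2×28,600×230/18.4000) = 845.58  (< 3,420, feasible at tier 1)
EOQ₂ = √(2×28,600×230/18.1585) = 851.18  (< 3,420 → use Q = 3,420 at tier-2 price)
TC(tier 1 (EOQ₁), Q≈845.6) = $2,303,558.61
TC(tier 2, Q≈3,420.0) = $2,290,944.43
Minimum at tier 2: $2,290,944.43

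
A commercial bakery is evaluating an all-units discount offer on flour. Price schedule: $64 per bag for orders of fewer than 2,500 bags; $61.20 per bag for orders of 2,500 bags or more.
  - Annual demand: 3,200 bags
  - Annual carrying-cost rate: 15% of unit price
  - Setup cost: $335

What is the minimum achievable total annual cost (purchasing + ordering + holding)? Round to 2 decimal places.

H₁ = 15%×$64 = $9.6000;  H₂ = 15%×$61.20 = $9.1800
EOQ₁ = √(2×3,200×335/9.6000) = 472.58  (< 2,500, feasible at tier 1)
EOQ₂ = √(2×3,200×335/9.1800) = 483.27  (< 2,500 → use Q = 2,500 at tier-2 price)
TC(tier 1 (EOQ₁), Q≈472.6) = $209,336.78
TC(tier 2, Q≈2,500.0) = $207,743.80
Minimum at tier 2: $207,743.80

$207,743.80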